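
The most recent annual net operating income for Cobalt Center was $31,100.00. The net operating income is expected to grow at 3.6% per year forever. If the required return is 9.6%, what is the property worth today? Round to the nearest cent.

$536993.33

D₁ = D₀ × (1 + g) = $31,100.00 × 1.036 = $32,219.6000
Growing perpetuity: P = D₁ / (r − g) = $32,219.6000 / (0.096 − 0.036) = $536,993.33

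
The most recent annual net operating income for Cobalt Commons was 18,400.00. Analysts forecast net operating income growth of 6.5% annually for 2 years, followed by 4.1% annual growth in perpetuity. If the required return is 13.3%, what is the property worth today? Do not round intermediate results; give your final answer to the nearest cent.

D_1 = 19596.00000
D_2 = 20869.74000
Terminal value at year 2: TV = D_2×(1+g_2)/(r−g_2) = 21725.39934/0.092 = 236145.64500
P_0 = D_1/(1+r)^1 + D_2/(1+r)^2 + TV/(1+r)^2
    = 17295.67520 + 16257.62938 + 183958.61069 = 217511.91527

217511.92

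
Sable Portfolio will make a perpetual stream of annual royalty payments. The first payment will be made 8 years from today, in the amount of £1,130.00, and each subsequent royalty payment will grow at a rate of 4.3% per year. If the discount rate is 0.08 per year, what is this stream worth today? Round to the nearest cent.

£17820.11

Value at end of year 7: C₁ / (r − g) = £1,130.00 / (0.08 − 0.043) = £30,540.5405
Discount to today: PV = £30,540.5405 / (1 + 0.08)^7 = £30,540.5405 / 1.713824 = £17,820.11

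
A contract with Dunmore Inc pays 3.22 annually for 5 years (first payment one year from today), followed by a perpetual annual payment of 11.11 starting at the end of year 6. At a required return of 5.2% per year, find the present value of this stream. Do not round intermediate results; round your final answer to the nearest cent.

PV of 5-year annuity: 3.22 × [1 − (1+0.052)^−5] / 0.052 = 13.86418
Perpetuity value at year 5: 11.11 / 0.052 = 213.65385
PV of perpetuity: 213.65385 / (1+0.052)^5 = 165.81813
Total PV = 13.86418 + 165.81813 = 179.68231

179.68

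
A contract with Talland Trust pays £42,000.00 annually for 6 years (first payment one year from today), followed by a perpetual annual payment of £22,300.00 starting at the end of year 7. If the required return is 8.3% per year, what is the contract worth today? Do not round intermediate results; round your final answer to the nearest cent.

£358922.50

PV of 6-year annuity: £42,000.00 × [1 − (1+0.083)^−6] / 0.083 = 192406.47380
Perpetuity value at year 6: £22,300.00 / 0.083 = 268674.69880
PV of perpetuity: 268674.69880 / (1+0.083)^6 = 166516.02342
Total PV = 192406.47380 + 166516.02342 = 358922.49722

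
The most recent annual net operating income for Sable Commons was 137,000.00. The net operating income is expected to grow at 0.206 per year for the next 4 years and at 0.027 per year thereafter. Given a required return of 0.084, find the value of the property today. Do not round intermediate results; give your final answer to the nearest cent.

4502250.29

D_1 = 165222.00000
D_2 = 199257.73200
D_3 = 240304.82479
D_4 = 289807.61870
Terminal value at year 4: TV = D_4×(1+g_2)/(r−g_2) = 297632.42440/0.057 = 5221621.48077
P_0 = D_1/(1+r)^1 + D_2/(1+r)^2 + D_3/(1+r)^3 + D_4/(1+r)^4 + TV/(1+r)^4
    = 152418.81919 + 169572.96674 + 188657.74712 + 209890.44560 + 3781710.30934 = 4502250.28799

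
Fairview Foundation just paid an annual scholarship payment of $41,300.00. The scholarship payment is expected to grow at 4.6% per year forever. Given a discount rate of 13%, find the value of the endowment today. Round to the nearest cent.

$514283.33

D₁ = D₀ × (1 + g) = $41,300.00 × 1.046 = $43,199.8000
Growing perpetuity: P = D₁ / (r − g) = $43,199.8000 / (0.13 − 0.046) = $514,283.33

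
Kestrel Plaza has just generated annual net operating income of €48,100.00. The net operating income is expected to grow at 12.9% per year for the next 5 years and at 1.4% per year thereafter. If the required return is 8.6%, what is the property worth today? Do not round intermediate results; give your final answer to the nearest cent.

€1093188.05

D_1 = 54304.90000
D_2 = 61310.23210
D_3 = 69219.25204
D_4 = 78148.53555
D_5 = 88229.69664
Terminal value at year 5: TV = D_5×(1+g_2)/(r−g_2) = 89464.91239/0.072 = 1242568.22769
P_0 = D_1/(1+r)^1 + D_2/(1+r)^2 + D_3/(1+r)^3 + D_4/(1+r)^4 + D_5/(1+r)^5 + TV/(1+r)^5
    = 50004.51197 + 51984.43279 + 54042.74827 + 56182.56243 + 58407.10220 + 822566.68926 = 1093188.04693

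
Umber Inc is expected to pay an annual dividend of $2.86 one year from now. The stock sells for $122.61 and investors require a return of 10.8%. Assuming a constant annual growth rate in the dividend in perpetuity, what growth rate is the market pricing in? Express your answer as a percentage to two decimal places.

8.47%

P = D₁/(r−g) ⇒ g = r − D₁/P = 0.108 − $2.86/$122.61 = 0.084674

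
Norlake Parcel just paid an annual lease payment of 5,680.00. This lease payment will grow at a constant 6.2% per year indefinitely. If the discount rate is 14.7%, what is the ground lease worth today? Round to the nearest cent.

70966.59

D₁ = D₀ × (1 + g) = 5,680.00 × 1.062 = 6,032.1600
Growing perpetuity: P = D₁ / (r − g) = 6,032.1600 / (0.147 − 0.062) = 70,966.59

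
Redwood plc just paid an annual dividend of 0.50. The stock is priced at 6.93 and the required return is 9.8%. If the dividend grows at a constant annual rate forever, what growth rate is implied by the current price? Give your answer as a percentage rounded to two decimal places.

2.41%

P = D₀(1+g)/(r−g) ⇒ P(r−g) = D₀(1+g) ⇒ g(P+D₀) = P·r − D₀
g = (P·r − D₀)/(P + D₀) = (6.93×0.098 − 0.50) / (6.93 + 0.50) = 0.024110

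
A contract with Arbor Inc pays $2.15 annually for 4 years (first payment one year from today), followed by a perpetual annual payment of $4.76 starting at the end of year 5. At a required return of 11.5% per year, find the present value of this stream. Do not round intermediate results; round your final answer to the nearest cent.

PV of 4-year annuity: $2.15 × [1 − (1+0.115)^−4] / 0.115 = 6.59967
Perpetuity value at year 4: $4.76 / 0.115 = 41.39130
PV of perpetuity: 41.39130 / (1+0.115)^4 = 26.77994
Total PV = 6.59967 + 26.77994 = 33.37961

$33.38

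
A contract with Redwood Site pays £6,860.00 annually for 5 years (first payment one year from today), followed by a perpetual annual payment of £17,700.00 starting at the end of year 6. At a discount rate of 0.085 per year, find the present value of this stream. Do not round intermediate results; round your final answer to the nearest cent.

PV of 5-year annuity: £6,860.00 × [1 − (1+0.085)^−5] / 0.085 = 27032.80466
Perpetuity value at year 5: £17,700.00 / 0.085 = 208235.29412
PV of perpetuity: 208235.29412 / (1+0.085)^5 = 138485.92932
Total PV = 27032.80466 + 138485.92932 = 165518.73398

£165518.73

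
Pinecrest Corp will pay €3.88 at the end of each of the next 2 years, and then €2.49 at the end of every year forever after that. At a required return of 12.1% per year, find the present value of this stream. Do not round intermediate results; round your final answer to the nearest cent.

PV of 2-year annuity: €3.88 × [1 − (1+0.121)^−2] / 0.121 = 6.54879
Perpetuity value at year 2: €2.49 / 0.121 = 20.57851
PV of perpetuity: 20.57851 / (1+0.121)^2 = 16.37581
Total PV = 6.54879 + 16.37581 = 22.92460

€22.92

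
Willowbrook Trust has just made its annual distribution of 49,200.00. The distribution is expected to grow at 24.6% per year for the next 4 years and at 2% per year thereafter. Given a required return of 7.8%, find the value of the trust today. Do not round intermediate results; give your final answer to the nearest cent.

D_1 = 61303.20000
D_2 = 76383.78720
D_3 = 95174.19885
D_4 = 118587.05177
Terminal value at year 4: TV = D_4×(1+g_2)/(r−g_2) = 120958.79280/0.058 = 2085496.42765
P_0 = D_1/(1+r)^1 + D_2/(1+r)^2 + D_3/(1+r)^3 + D_4/(1+r)^4 + TV/(1+r)^4
    = 56867.53247 + 65730.00506 + 75973.64221 + 87813.69035 + 1544309.72683 = 1830694.59692

1830694.60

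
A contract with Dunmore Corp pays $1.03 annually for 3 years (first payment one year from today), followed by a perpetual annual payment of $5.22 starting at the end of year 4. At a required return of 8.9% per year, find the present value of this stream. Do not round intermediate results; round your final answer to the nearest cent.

PV of 3-year annuity: $1.03 × [1 − (1+0.089)^−3] / 0.089 = 2.61189
Perpetuity value at year 3: $5.22 / 0.089 = 58.65169
PV of perpetuity: 58.65169 / (1+0.089)^3 = 45.41474
Total PV = 2.61189 + 45.41474 = 48.02663

$48.03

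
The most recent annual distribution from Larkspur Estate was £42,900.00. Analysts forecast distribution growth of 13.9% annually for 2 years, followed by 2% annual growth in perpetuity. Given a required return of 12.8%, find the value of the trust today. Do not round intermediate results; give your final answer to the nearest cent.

£500166.52

D_1 = 48863.10000
D_2 = 55655.07090
Terminal value at year 2: TV = D_2×(1+g_2)/(r−g_2) = 56768.17232/0.108 = 525631.22517
P_0 = D_1/(1+r)^1 + D_2/(1+r)^2 + TV/(1+r)^2
    = 43318.35106 + 43740.78179 + 413107.38359 = 500166.51645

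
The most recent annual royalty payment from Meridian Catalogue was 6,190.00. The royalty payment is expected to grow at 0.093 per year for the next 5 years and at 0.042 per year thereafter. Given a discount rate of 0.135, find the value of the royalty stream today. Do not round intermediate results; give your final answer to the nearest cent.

85116.71

D_1 = 6765.67000
D_2 = 7394.87731
D_3 = 8082.60090
D_4 = 8834.28278
D_5 = 9655.87108
Terminal value at year 5: TV = D_5×(1+g_2)/(r−g_2) = 10061.41767/0.093 = 108187.28675
P_0 = D_1/(1+r)^1 + D_2/(1+r)^2 + D_3/(1+r)^3 + D_4/(1+r)^4 + D_5/(1+r)^5 + TV/(1+r)^5
    = 5960.94273 + 5740.36159 + 5527.94292 + 5323.38468 + 5126.39600 + 57437.68420 = 85116.71213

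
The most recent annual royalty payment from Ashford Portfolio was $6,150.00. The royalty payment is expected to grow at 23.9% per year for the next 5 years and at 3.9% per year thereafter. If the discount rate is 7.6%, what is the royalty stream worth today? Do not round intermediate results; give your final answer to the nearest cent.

$397498.15

D_1 = 7619.85000
D_2 = 9440.99415
D_3 = 11697.39175
D_4 = 14493.06838
D_5 = 17956.91172
Terminal value at year 5: TV = D_5×(1+g_2)/(r−g_2) = 18657.23128/0.037 = 504249.49407
P_0 = D_1/(1+r)^1 + D_2/(1+r)^2 + D_3/(1+r)^3 + D_4/(1+r)^4 + D_5/(1+r)^5 + TV/(1+r)^5
    = 7081.64498 + 8154.42206 + 9389.71090 + 10812.12993 + 12450.02693 + 349610.21582 = 397498.15062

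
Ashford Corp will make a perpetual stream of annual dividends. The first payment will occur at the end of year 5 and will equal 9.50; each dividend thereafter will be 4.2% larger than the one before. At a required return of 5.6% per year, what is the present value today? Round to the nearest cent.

545.68

Value at end of year 4: C₁ / (r − g) = 9.50 / (0.056 − 0.042) = 678.5714
Discount to today: PV = 678.5714 / (1 + 0.056)^4 = 678.5714 / 1.243528 = 545.68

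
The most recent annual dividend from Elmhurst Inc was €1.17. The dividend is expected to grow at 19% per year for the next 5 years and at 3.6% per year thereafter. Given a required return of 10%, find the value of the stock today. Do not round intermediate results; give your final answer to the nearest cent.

D_1 = 1.39230
D_2 = 1.65684
D_3 = 1.97164
D_4 = 2.34625
D_5 = 2.79203
Terminal value at year 5: TV = D_5×(1+g_2)/(r−g_2) = 2.89255/0.064 = 45.19605
P_0 = D_1/(1+r)^1 + D_2/(1+r)^2 + D_3/(1+r)^3 + D_4/(1+r)^4 + D_5/(1+r)^5 + TV/(1+r)^5
    = 1.26573 + 1.36929 + 1.48132 + 1.60252 + 1.73363 + 28.06319 = 35.51567

€35.52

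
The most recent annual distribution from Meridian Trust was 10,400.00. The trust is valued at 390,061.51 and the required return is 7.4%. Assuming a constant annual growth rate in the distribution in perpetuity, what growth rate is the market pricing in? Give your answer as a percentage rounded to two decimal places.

4.61%

P = D₀(1+g)/(r−g) ⇒ P(r−g) = D₀(1+g) ⇒ g(P+D₀) = P·r − D₀
g = (P·r − D₀)/(P + D₀) = (390,061.51×0.074 − 10,400.00) / (390,061.51 + 10,400.00) = 0.046108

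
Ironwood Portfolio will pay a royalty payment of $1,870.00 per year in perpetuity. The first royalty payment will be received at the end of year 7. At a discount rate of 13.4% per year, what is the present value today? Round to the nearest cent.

Value at end of year 6: C / r = $1,870.00 / 0.134 = $13,955.2239
Discount to today: PV = $13,955.2239 / (1 + 0.134)^6 = $13,955.2239 / 2.126563 = $6,562.34

$6562.34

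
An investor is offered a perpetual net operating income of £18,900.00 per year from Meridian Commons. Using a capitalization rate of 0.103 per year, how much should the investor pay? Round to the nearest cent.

Level perpetuity: PV = C / r = £18,900.00 / 0.103 = £183,495.15

£183495.15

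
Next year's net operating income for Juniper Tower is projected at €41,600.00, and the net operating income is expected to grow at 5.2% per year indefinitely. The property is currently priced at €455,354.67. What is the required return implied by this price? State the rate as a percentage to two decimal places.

P = D₁/(r − g) ⇒ r = D₁/P + g = €41,600.0000/€455,354.67 + 0.052 = 0.091357 + 0.052 = 0.143357

14.34%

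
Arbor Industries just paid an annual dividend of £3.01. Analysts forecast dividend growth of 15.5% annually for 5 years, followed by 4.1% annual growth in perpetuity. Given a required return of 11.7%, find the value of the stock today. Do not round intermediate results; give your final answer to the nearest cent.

£65.39

D_1 = 3.47655
D_2 = 4.01542
D_3 = 4.63780
D_4 = 5.35666
D_5 = 6.18695
Terminal value at year 5: TV = D_5×(1+g_2)/(r−g_2) = 6.44061/0.076 = 84.74490
P_0 = D_1/(1+r)^1 + D_2/(1+r)^2 + D_3/(1+r)^3 + D_4/(1+r)^4 + D_5/(1+r)^5 + TV/(1+r)^5
    = 3.11240 + 3.21828 + 3.32777 + 3.44098 + 3.55804 + 48.73575 = 65.39322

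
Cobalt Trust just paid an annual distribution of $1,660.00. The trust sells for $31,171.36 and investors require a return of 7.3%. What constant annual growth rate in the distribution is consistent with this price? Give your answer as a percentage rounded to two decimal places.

P = D₀(1+g)/(r−g) ⇒ P(r−g) = D₀(1+g) ⇒ g(P+D₀) = P·r − D₀
g = (P·r − D₀)/(P + D₀) = ($31,171.36×0.073 − $1,660.00) / ($31,171.36 + $1,660.00) = 0.018748

1.87%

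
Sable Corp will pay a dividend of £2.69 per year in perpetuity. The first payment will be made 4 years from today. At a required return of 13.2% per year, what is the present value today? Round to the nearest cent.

Value at end of year 3: C / r = £2.69 / 0.132 = £20.3788
Discount to today: PV = £20.3788 / (1 + 0.132)^3 = £20.3788 / 1.450572 = £14.05

£14.05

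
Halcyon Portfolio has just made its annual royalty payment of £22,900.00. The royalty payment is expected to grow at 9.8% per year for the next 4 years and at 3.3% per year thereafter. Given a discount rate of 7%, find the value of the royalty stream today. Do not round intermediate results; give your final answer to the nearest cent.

£806689.52

D_1 = 25144.20000
D_2 = 27608.33160
D_3 = 30313.94810
D_4 = 33284.71501
Terminal value at year 4: TV = D_4×(1+g_2)/(r−g_2) = 34383.11061/0.037 = 929273.25961
P_0 = D_1/(1+r)^1 + D_2/(1+r)^2 + D_3/(1+r)^3 + D_4/(1+r)^4 + TV/(1+r)^4
    = 23499.25234 + 24114.18604 + 24745.21147 + 25392.74972 + 708938.12044 = 806689.52001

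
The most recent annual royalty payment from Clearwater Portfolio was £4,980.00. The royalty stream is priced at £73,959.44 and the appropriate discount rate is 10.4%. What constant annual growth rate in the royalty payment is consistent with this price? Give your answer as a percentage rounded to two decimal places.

P = D₀(1+g)/(r−g) ⇒ P(r−g) = D₀(1+g) ⇒ g(P+D₀) = P·r − D₀
g = (P·r − D₀)/(P + D₀) = (£73,959.44×0.104 − £4,980.00) / (£73,959.44 + £4,980.00) = 0.034353

3.44%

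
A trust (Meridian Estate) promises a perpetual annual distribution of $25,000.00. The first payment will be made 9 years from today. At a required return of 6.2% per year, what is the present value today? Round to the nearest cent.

Value at end of year 8: C / r = $25,000.00 / 0.062 = $403,225.8065
Discount to today: PV = $403,225.8065 / (1 + 0.062)^8 = $403,225.8065 / 1.618066 = $249,202.38

$249202.38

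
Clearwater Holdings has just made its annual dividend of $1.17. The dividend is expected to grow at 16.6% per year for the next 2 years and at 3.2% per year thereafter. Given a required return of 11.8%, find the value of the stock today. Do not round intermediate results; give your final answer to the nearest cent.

$17.76

D_1 = 1.36422
D_2 = 1.59068
Terminal value at year 2: TV = D_2×(1+g_2)/(r−g_2) = 1.64158/0.086 = 19.08817
P_0 = D_1/(1+r)^1 + D_2/(1+r)^2 + TV/(1+r)^2
    = 1.22023 + 1.27262 + 15.27146 = 17.76432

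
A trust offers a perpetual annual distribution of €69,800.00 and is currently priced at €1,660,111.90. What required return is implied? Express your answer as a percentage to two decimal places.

P = C/r ⇒ r = C/P = €69,800.00/€1,660,111.90 = 0.042045

4.20%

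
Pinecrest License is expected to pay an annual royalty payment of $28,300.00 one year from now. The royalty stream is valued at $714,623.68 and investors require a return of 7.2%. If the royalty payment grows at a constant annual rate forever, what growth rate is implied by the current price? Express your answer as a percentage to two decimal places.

3.24%

P = D₁/(r−g) ⇒ g = r − D₁/P = 0.072 − $28,300.00/$714,623.68 = 0.032399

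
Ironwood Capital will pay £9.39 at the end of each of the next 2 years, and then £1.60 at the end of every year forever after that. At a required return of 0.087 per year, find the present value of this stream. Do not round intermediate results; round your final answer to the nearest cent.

PV of 2-year annuity: £9.39 × [1 − (1+0.087)^−2] / 0.087 = 16.58551
Perpetuity value at year 2: £1.60 / 0.087 = 18.39080
PV of perpetuity: 18.39080 / (1+0.087)^2 = 15.56473
Total PV = 16.58551 + 15.56473 = 32.15025

£32.15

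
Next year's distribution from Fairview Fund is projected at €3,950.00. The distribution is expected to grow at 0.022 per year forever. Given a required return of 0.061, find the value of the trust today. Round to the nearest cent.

Growing perpetuity: P = D₁ / (r − g) = €3,950.0000 / (0.061 − 0.022) = €101,282.05

€101282.05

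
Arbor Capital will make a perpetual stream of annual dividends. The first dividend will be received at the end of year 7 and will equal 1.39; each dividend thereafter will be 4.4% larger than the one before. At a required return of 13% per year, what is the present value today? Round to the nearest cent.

7.76

Value at end of year 6: C₁ / (r − g) = 1.39 / (0.13 − 0.044) = 16.1628
Discount to today: PV = 16.1628 / (1 + 0.13)^6 = 16.1628 / 2.081952 = 7.76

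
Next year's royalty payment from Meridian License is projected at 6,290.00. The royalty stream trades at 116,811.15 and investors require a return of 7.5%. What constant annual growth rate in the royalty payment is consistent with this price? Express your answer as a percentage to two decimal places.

P = D₁/(r−g) ⇒ g = r − D₁/P = 0.075 − 6,290.00/116,811.15 = 0.021152

2.12%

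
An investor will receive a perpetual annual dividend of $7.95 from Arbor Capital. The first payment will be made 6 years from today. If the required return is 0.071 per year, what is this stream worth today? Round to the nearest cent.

Value at end of year 5: C / r = $7.95 / 0.071 = $111.9718
Discount to today: PV = $111.9718 / (1 + 0.071)^5 = $111.9718 / 1.409118 = $79.46

$79.46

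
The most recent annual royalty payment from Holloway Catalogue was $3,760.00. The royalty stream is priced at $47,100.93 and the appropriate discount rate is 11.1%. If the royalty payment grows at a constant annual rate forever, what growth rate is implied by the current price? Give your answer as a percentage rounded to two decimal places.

2.89%

P = D₀(1+g)/(r−g) ⇒ P(r−g) = D₀(1+g) ⇒ g(P+D₀) = P·r − D₀
g = (P·r − D₀)/(P + D₀) = ($47,100.93×0.111 − $3,760.00) / ($47,100.93 + $3,760.00) = 0.028867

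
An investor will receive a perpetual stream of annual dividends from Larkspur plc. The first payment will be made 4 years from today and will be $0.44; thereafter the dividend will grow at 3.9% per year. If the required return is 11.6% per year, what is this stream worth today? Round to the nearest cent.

Value at end of year 3: C₁ / (r − g) = $0.44 / (0.116 − 0.039) = $5.7143
Discount to today: PV = $5.7143 / (1 + 0.116)^3 = $5.7143 / 1.389929 = $4.11

$4.11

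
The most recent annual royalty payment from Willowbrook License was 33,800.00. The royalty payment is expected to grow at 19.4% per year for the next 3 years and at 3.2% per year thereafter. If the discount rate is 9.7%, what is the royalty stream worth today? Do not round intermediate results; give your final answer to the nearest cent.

812364.89

D_1 = 40357.20000
D_2 = 48186.49680
D_3 = 57534.67718
Terminal value at year 3: TV = D_3×(1+g_2)/(r−g_2) = 59375.78685/0.065 = 913473.64383
P_0 = D_1/(1+r)^1 + D_2/(1+r)^2 + D_3/(1+r)^3 + TV/(1+r)^3
    = 36788.69644 + 40041.66231 + 43582.26509 + 691952.27029 = 812364.89413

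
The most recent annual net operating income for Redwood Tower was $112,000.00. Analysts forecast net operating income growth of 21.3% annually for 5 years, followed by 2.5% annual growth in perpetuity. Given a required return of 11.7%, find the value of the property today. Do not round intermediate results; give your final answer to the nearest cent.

$2606519.00

D_1 = 135856.00000
D_2 = 164793.32800
D_3 = 199894.30686
D_4 = 242471.79423
D_5 = 294118.28640
Terminal value at year 5: TV = D_5×(1+g_2)/(r−g_2) = 301471.24356/0.092 = 3276861.34300
P_0 = D_1/(1+r)^1 + D_2/(1+r)^2 + D_3/(1+r)^3 + D_4/(1+r)^4 + D_5/(1+r)^5 + TV/(1+r)^5
    = 121625.78335 + 132078.84978 + 143430.29971 + 155757.34427 + 169143.83044 + 1884482.89350 = 2606519.00105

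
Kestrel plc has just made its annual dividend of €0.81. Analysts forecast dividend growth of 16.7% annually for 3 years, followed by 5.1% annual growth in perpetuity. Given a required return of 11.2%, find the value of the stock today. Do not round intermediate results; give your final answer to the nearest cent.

D_1 = 0.94527
D_2 = 1.10313
D_3 = 1.28735
Terminal value at year 3: TV = D_3×(1+g_2)/(r−g_2) = 1.35301/0.061 = 22.18046
P_0 = D_1/(1+r)^1 + D_2/(1+r)^2 + D_3/(1+r)^3 + TV/(1+r)^3
    = 0.85006 + 0.89211 + 0.93623 + 16.13081 = 18.80921

€18.81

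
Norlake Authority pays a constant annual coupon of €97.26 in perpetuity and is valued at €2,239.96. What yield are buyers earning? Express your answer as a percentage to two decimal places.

P = C/r ⇒ r = C/P = €97.26/€2,239.96 = 0.043420

4.34%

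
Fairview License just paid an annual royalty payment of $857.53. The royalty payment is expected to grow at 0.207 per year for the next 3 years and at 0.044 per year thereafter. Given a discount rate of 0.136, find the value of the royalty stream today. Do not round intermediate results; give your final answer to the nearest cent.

$14579.87

D_1 = 1035.03871
D_2 = 1249.29172
D_3 = 1507.89511
Terminal value at year 3: TV = D_3×(1+g_2)/(r−g_2) = 1574.24249/0.092 = 17111.33146
P_0 = D_1/(1+r)^1 + D_2/(1+r)^2 + D_3/(1+r)^3 + TV/(1+r)^3
    = 911.12563 + 968.07098 + 1028.57541 + 11672.09490 = 14579.86691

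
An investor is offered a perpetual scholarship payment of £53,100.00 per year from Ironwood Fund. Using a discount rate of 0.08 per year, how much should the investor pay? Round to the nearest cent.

Level perpetuity: PV = C / r = £53,100.00 / 0.08 = £663,750.00

£663750.00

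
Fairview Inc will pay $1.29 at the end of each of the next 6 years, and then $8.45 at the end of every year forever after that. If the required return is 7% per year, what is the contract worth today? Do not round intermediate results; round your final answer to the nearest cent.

$86.59

PV of 6-year annuity: $1.29 × [1 − (1+0.07)^−6] / 0.07 = 6.14884
Perpetuity value at year 6: $8.45 / 0.07 = 120.71429
PV of perpetuity: 120.71429 / (1+0.07)^6 = 80.43703
Total PV = 6.14884 + 80.43703 = 86.58586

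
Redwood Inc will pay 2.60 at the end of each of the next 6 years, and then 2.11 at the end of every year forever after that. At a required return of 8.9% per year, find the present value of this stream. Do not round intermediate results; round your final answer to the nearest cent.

25.91

PV of 6-year annuity: 2.60 × [1 − (1+0.089)^−6] / 0.089 = 11.69824
Perpetuity value at year 6: 2.11 / 0.089 = 23.70787
PV of perpetuity: 23.70787 / (1+0.089)^6 = 14.21429
Total PV = 11.69824 + 14.21429 = 25.91253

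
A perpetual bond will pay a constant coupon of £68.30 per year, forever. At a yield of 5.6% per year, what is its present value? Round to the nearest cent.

Level perpetuity: PV = C / r = £68.30 / 0.056 = £1,219.64

£1219.64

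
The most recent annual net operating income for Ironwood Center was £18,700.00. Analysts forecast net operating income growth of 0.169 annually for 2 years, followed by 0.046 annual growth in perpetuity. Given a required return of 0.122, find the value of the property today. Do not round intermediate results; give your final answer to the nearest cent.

£319167.76

D_1 = 21860.30000
D_2 = 25554.69070
Terminal value at year 2: TV = D_2×(1+g_2)/(r−g_2) = 26730.20647/0.076 = 351713.24306
P_0 = D_1/(1+r)^1 + D_2/(1+r)^2 + TV/(1+r)^2
    = 19483.33333 + 20299.48010 + 279384.94973 = 319167.76316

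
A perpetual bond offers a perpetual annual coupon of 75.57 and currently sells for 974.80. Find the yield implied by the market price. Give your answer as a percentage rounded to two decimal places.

7.75%

P = C/r ⇒ r = C/P = 75.57/974.80 = 0.077524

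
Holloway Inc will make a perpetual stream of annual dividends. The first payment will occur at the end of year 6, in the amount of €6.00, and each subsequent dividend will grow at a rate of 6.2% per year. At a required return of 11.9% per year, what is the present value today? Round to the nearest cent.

€60.00

Value at end of year 5: C₁ / (r − g) = €6.00 / (0.119 − 0.062) = €105.2632
Discount to today: PV = €105.2632 / (1 + 0.119)^5 = €105.2632 / 1.754488 = €60.00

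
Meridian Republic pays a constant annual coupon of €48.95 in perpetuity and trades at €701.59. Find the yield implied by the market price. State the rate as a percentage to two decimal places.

6.98%

P = C/r ⇒ r = C/P = €48.95/€701.59 = 0.069770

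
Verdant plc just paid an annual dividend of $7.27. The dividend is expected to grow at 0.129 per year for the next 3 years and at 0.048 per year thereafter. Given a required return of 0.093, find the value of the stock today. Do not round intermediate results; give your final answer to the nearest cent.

$209.88

D_1 = 8.20783
D_2 = 9.26664
D_3 = 10.46204
Terminal value at year 3: TV = D_3×(1+g_2)/(r−g_2) = 10.96421/0.045 = 243.64921
P_0 = D_1/(1+r)^1 + D_2/(1+r)^2 + D_3/(1+r)^3 + TV/(1+r)^3
    = 7.50945 + 7.75679 + 8.01227 + 186.59694 = 209.87545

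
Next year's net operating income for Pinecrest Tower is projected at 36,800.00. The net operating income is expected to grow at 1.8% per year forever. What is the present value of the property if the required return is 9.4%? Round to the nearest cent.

484210.53

Growing perpetuity: P = D₁ / (r − g) = 36,800.0000 / (0.094 − 0.018) = 484,210.53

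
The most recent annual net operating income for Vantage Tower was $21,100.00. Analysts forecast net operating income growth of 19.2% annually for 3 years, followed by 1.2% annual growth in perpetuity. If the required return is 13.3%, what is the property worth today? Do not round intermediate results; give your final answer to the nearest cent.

D_1 = 25151.20000
D_2 = 29980.23040
D_3 = 35736.43464
Terminal value at year 3: TV = D_3×(1+g_2)/(r−g_2) = 36165.27185/0.121 = 298886.54424
P_0 = D_1/(1+r)^1 + D_2/(1+r)^2 + D_3/(1+r)^3 + TV/(1+r)^3
    = 22198.76434 + 23354.74589 + 24570.92419 + 205502.27502 = 275626.70944

$275626.71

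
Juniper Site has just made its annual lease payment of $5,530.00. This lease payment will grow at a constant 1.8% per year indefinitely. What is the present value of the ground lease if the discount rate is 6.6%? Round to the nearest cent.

D₁ = D₀ × (1 + g) = $5,530.00 × 1.018 = $5,629.5400
Growing perpetuity: P = D₁ / (r − g) = $5,629.5400 / (0.066 − 0.018) = $117,282.08

$117282.08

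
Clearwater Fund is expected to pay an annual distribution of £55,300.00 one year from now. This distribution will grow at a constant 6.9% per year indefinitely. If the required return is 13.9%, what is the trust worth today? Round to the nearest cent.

£790000.00

Growing perpetuity: P = D₁ / (r − g) = £55,300.0000 / (0.139 − 0.069) = £790,000.00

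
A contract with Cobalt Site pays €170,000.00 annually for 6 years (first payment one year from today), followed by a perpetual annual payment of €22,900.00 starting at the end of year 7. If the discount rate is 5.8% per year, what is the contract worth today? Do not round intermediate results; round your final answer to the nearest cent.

€1122733.69

PV of 6-year annuity: €170,000.00 × [1 − (1+0.058)^−6] / 0.058 = 841223.91196
Perpetuity value at year 6: €22,900.00 / 0.058 = 394827.58621
PV of perpetuity: 394827.58621 / (1+0.058)^6 = 281509.77689
Total PV = 841223.91196 + 281509.77689 = 1122733.68885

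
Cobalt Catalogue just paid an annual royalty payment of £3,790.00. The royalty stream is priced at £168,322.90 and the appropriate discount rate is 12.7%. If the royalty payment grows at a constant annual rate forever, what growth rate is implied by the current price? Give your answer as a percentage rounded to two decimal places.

P = D₀(1+g)/(r−g) ⇒ P(r−g) = D₀(1+g) ⇒ g(P+D₀) = P·r − D₀
g = (P·r − D₀)/(P + D₀) = (£168,322.90×0.127 − £3,790.00) / (£168,322.90 + £3,790.00) = 0.102183

10.22%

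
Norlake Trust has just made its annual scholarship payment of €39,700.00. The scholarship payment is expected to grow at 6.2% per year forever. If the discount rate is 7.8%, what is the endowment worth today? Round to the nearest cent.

D₁ = D₀ × (1 + g) = €39,700.00 × 1.062 = €42,161.4000
Growing perpetuity: P = D₁ / (r − g) = €42,161.4000 / (0.078 − 0.062) = €2,635,087.50

€2635087.50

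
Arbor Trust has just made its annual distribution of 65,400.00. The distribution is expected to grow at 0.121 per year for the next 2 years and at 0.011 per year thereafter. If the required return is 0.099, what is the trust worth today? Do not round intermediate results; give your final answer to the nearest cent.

916493.31

D_1 = 73313.40000
D_2 = 82184.32140
Terminal value at year 2: TV = D_2×(1+g_2)/(r−g_2) = 83088.34894/0.088 = 944185.78336
P_0 = D_1/(1+r)^1 + D_2/(1+r)^2 + TV/(1+r)^2
    = 66709.19017 + 68044.58797 + 781739.52775 = 916493.30590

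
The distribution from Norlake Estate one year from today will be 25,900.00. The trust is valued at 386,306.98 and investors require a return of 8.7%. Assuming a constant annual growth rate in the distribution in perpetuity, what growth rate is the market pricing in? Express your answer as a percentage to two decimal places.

2.00%

P = D₁/(r−g) ⇒ g = r − D₁/P = 0.087 − 25,900.00/386,306.98 = 0.019955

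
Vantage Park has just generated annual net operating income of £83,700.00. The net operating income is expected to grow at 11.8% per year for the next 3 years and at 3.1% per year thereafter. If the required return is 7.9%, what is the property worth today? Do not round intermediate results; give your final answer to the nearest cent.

£2269573.27

D_1 = 93576.60000
D_2 = 104618.63880
D_3 = 116963.63818
Terminal value at year 3: TV = D_3×(1+g_2)/(r−g_2) = 120589.51096/0.048 = 2512281.47837
P_0 = D_1/(1+r)^1 + D_2/(1+r)^2 + D_3/(1+r)^3 + TV/(1+r)^3
    = 86725.30120 + 89859.95065 + 93107.90067 + 1999880.11646 = 2269573.26898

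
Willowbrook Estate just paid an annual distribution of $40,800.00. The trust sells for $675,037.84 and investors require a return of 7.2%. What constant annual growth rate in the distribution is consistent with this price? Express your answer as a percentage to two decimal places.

P = D₀(1+g)/(r−g) ⇒ P(r−g) = D₀(1+g) ⇒ g(P+D₀) = P·r − D₀
g = (P·r − D₀)/(P + D₀) = ($675,037.84×0.072 − $40,800.00) / ($675,037.84 + $40,800.00) = 0.010900

1.09%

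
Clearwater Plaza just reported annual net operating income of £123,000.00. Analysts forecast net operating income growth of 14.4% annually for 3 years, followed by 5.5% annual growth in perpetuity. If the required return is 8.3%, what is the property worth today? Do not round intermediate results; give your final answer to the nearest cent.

D_1 = 140712.00000
D_2 = 160974.52800
D_3 = 184154.86003
Terminal value at year 3: TV = D_3×(1+g_2)/(r−g_2) = 194283.37733/0.028 = 6938692.04763
P_0 = D_1/(1+r)^1 + D_2/(1+r)^2 + D_3/(1+r)^3 + TV/(1+r)^3
    = 129927.97784 + 137246.17419 + 144976.56812 + 5462509.97737 = 5874660.69752

£5874660.70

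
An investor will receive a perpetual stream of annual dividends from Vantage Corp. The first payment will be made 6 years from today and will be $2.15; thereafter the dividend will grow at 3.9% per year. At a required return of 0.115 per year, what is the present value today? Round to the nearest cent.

$16.42

Value at end of year 5: C₁ / (r − g) = $2.15 / (0.115 − 0.039) = $28.2895
Discount to today: PV = $28.2895 / (1 + 0.115)^5 = $28.2895 / 1.723353 = $16.42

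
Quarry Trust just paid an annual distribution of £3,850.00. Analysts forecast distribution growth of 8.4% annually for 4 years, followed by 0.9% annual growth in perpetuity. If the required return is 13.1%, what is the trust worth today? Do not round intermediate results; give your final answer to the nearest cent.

£40734.65

D_1 = 4173.40000
D_2 = 4523.96560
D_3 = 4903.97871
D_4 = 5315.91292
Terminal value at year 4: TV = D_4×(1+g_2)/(r−g_2) = 5363.75614/0.122 = 43965.21425
P_0 = D_1/(1+r)^1 + D_2/(1+r)^2 + D_3/(1+r)^3 + D_4/(1+r)^4 + TV/(1+r)^4
    = 3690.00884 + 3536.66630 + 3389.69608 + 3248.83338 + 26869.44984 = 40734.65444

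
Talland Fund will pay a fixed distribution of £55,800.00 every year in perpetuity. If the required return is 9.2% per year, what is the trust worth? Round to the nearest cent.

Level perpetuity: PV = C / r = £55,800.00 / 0.092 = £606,521.74

£606521.74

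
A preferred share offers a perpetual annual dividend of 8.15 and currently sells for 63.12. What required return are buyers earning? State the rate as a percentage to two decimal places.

12.91%

P = C/r ⇒ r = C/P = 8.15/63.12 = 0.129119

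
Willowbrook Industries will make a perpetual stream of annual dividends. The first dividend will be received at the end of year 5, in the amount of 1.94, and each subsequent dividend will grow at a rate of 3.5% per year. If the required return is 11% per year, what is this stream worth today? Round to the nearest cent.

Value at end of year 4: C₁ / (r − g) = 1.94 / (0.11 − 0.035) = 25.8667
Discount to today: PV = 25.8667 / (1 + 0.11)^4 = 25.8667 / 1.518070 = 17.04

17.04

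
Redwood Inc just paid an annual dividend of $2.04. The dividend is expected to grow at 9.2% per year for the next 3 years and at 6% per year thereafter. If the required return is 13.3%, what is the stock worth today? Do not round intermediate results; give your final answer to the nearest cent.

D_1 = 2.22768
D_2 = 2.43263
D_3 = 2.65643
Terminal value at year 3: TV = D_3×(1+g_2)/(r−g_2) = 2.81581/0.073 = 38.57279
P_0 = D_1/(1+r)^1 + D_2/(1+r)^2 + D_3/(1+r)^3 + TV/(1+r)^3
    = 1.96618 + 1.89503 + 1.82645 + 26.52109 = 32.20875

$32.21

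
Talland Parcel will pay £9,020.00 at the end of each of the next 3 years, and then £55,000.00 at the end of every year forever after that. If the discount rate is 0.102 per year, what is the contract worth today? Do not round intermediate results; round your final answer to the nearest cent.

PV of 3-year annuity: £9,020.00 × [1 − (1+0.102)^−3] / 0.102 = 22352.65856
Perpetuity value at year 3: £55,000.00 / 0.102 = 539215.68627
PV of perpetuity: 539215.68627 / (1+0.102)^3 = 402918.98773
Total PV = 22352.65856 + 402918.98773 = 425271.64629

£425271.65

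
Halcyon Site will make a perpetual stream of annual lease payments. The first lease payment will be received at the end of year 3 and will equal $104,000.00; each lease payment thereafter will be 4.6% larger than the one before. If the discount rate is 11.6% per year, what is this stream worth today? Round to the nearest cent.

Value at end of year 2: C₁ / (r − g) = $104,000.00 / (0.116 − 0.046) = $1,485,714.2857
Discount to today: PV = $1,485,714.2857 / (1 + 0.116)^2 = $1,485,714.2857 / 1.245456 = $1,192,907.89

$1192907.89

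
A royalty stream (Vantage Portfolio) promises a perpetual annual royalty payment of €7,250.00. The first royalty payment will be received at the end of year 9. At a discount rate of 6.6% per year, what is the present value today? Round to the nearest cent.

€65877.40

Value at end of year 8: C / r = €7,250.00 / 0.066 = €109,848.4848
Discount to today: PV = €109,848.4848 / (1 + 0.066)^8 = €109,848.4848 / 1.667468 = €65,877.40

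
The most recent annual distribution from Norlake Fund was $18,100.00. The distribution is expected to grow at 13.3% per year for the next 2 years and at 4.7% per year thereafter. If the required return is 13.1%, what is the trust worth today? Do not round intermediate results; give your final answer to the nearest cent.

D_1 = 20507.30000
D_2 = 23234.77090
Terminal value at year 2: TV = D_2×(1+g_2)/(r−g_2) = 24326.80513/0.084 = 289604.82300
P_0 = D_1/(1+r)^1 + D_2/(1+r)^2 + TV/(1+r)^2
    = 18132.00707 + 18164.07075 + 226402.16752 = 262698.24534

$262698.25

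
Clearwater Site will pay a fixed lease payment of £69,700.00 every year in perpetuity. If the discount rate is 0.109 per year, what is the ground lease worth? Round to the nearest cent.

Level perpetuity: PV = C / r = £69,700.00 / 0.109 = £639,449.54

£639449.54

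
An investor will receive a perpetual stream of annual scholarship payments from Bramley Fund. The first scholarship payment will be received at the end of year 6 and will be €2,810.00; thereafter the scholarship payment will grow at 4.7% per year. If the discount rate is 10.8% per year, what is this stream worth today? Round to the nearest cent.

Value at end of year 5: C₁ / (r − g) = €2,810.00 / (0.108 − 0.047) = €46,065.5738
Discount to today: PV = €46,065.5738 / (1 + 0.108)^5 = €46,065.5738 / 1.669932 = €27,585.30

€27585.30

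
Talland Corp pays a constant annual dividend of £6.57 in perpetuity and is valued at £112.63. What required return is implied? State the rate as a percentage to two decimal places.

5.83%

P = C/r ⇒ r = C/P = £6.57/£112.63 = 0.058333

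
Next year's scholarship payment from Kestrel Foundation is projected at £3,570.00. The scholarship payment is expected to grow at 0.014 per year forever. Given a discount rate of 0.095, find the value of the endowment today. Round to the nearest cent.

Growing perpetuity: P = D₁ / (r − g) = £3,570.0000 / (0.095 − 0.014) = £44,074.07

£44074.07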